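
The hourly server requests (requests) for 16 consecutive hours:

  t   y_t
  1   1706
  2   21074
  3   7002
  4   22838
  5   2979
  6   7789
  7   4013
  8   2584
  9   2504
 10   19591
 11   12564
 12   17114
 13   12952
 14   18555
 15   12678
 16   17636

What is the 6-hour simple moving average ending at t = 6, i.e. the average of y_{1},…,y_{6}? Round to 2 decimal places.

10564.67

Sum of periods 1–6: 1706 + 21074 + 7002 + 22838 + 2979 + 7789 = 63388
Divide by 6: 63388 / 6 = 10564.67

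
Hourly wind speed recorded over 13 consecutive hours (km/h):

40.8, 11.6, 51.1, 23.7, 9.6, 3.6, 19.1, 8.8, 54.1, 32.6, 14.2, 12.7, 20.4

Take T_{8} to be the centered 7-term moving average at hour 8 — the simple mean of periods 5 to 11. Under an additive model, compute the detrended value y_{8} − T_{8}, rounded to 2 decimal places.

-11.49

Trend T_8 = (9.6 + 3.6 + 19.1 + 8.8 + 54.1 + 32.6 + 14.2) / 7 = 142.0/7 = 20.2857
Detrended value: 8.8 − 20.2857 = -11.49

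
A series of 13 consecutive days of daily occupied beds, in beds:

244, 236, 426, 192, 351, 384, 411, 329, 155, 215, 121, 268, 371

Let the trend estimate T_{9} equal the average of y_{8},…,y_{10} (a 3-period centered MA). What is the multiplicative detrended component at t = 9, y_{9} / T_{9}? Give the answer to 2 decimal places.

Trend T_9 = (329 + 155 + 215) / 3 = 699/3 = 233.0000
Ratio to trend: 155 / 233.0000 = 0.67

0.67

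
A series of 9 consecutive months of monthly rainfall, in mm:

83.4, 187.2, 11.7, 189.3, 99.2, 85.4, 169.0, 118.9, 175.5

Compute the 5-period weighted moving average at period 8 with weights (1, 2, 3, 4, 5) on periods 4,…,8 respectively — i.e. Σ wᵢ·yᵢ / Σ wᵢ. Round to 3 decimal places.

127.627

Weighted sum: 1·189.3 + 2·99.2 + 3·85.4 + 4·169.0 + 5·118.9 = 189.3 + 198.4 + 256.2 + 676.0 + 594.5 = 1914.4
Weight total: 1 + 2 + 3 + 4 + 5 = 15
WMA = 1914.4 / 15 = 127.627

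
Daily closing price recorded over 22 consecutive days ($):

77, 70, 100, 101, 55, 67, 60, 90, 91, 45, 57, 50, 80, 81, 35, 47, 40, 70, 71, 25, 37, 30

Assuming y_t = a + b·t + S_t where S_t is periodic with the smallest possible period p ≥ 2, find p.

5

First differences y_{t+1} − y_t: -7, 30, 1, -46, 12, -7, 30, 1, -46, 12, -7, 30, …
The difference pattern repeats every 5 terms and not for any smaller step, so p = 5.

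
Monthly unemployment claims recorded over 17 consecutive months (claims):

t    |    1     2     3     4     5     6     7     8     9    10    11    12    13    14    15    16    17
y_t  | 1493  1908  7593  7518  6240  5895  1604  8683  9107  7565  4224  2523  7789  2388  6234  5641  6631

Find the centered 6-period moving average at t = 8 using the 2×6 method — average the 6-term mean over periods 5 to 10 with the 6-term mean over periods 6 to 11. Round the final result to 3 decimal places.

Sum over 5–10: 6240 + 5895 + 1604 + 8683 + 9107 + 7565 = 39094
Sum over 6–11: 5895 + 1604 + 8683 + 9107 + 7565 + 4224 = 37078
CMA at t=8 = (39094 + 37078) / (2·6) = 76172 / 12 = 6347.667

6347.667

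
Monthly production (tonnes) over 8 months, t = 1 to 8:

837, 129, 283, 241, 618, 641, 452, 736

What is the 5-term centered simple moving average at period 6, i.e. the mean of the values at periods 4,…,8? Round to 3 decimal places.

537.600

Sum of periods 4–8: 241 + 618 + 641 + 452 + 736 = 2688
Divide by 5: 2688 / 5 = 537.600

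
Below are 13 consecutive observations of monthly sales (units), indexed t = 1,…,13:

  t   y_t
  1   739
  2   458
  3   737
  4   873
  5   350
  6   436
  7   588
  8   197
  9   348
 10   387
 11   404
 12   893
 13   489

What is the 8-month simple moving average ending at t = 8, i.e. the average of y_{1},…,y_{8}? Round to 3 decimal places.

547.250

Sum of periods 1–8: 739 + 458 + 737 + 873 + 350 + 436 + 588 + 197 = 4378
Divide by 8: 4378 / 8 = 547.250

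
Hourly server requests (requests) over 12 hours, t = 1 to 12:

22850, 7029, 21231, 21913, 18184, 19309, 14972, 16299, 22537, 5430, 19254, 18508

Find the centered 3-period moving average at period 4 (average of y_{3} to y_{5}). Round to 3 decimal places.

20442.667

Sum of periods 3–5: 21231 + 21913 + 18184 = 61328
Divide by 3: 61328 / 3 = 20442.667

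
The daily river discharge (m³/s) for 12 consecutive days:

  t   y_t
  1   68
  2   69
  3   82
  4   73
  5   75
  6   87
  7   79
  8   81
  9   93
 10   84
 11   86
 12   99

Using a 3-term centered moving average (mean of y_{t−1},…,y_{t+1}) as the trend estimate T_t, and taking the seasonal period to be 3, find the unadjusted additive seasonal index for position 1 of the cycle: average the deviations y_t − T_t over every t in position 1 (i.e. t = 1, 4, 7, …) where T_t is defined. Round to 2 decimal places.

Season position 1 occurs at t = 4, 7, 10 (where T_t is defined).
t=4: T_4 = 76.6667; y_4 − T_4 = 73 − 76.6667 = -3.6667
t=7: T_7 = 82.3333; y_7 − T_7 = 79 − 82.3333 = -3.3333
t=10: T_10 = 87.6667; y_10 − T_10 = 84 − 87.6667 = -3.6667
Mean deviation: (-3.6667 + -3.3333 + -3.6667) / 3 = -3.56

-3.56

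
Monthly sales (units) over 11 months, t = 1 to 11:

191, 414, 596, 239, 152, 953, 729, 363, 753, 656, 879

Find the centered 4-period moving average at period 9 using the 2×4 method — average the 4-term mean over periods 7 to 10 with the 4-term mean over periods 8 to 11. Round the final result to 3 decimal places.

Sum over 7–10: 729 + 363 + 753 + 656 = 2501
Sum over 8–11: 363 + 753 + 656 + 879 = 2651
CMA at t=9 = (2501 + 2651) / (2·4) = 5152 / 8 = 644.000

644.000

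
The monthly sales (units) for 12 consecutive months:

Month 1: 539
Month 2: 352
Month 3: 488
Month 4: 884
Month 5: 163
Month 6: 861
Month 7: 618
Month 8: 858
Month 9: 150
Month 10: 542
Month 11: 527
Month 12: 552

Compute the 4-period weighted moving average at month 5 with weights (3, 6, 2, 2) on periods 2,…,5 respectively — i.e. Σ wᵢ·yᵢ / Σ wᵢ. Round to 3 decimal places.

467.538

Weighted sum: 3·352 + 6·488 + 2·884 + 2·163 = 1056 + 2928 + 1768 + 326 = 6078
Weight total: 3 + 6 + 2 + 2 = 13
WMA = 6078 / 13 = 467.538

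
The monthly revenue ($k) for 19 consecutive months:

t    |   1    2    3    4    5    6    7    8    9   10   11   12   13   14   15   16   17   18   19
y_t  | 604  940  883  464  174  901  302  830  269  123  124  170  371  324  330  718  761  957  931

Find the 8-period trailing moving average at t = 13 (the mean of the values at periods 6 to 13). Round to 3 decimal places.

Sum of periods 6–13: 901 + 302 + 830 + 269 + 123 + 124 + 170 + 371 = 3090
Divide by 8: 3090 / 8 = 386.250

386.250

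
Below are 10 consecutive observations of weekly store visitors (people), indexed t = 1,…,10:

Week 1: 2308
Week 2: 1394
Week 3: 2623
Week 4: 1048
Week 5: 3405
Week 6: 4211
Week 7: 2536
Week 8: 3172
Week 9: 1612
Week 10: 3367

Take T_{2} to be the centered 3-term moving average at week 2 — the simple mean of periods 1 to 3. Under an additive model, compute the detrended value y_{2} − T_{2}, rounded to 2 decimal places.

Trend T_2 = (2308 + 1394 + 2623) / 3 = 6325/3 = 2108.3333
Detrended value: 1394 − 2108.3333 = -714.33

-714.33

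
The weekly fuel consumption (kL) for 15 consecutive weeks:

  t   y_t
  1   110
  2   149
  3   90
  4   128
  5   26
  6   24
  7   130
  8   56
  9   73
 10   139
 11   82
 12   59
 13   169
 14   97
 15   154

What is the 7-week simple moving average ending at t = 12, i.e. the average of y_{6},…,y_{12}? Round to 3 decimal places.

Sum of periods 6–12: 24 + 130 + 56 + 73 + 139 + 82 + 59 = 563
Divide by 7: 563 / 7 = 80.429

80.429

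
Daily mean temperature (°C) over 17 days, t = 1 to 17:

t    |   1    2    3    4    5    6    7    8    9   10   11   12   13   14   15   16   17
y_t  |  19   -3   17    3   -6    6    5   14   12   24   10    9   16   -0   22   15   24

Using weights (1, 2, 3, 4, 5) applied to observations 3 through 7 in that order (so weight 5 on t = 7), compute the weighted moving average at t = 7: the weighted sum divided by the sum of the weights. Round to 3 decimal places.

Weighted sum: 1·17 + 2·3 + 3·-6 + 4·6 + 5·5 = 17 + 6 + -18 + 24 + 25 = 54
Weight total: 1 + 2 + 3 + 4 + 5 = 15
WMA = 54 / 15 = 3.600

3.600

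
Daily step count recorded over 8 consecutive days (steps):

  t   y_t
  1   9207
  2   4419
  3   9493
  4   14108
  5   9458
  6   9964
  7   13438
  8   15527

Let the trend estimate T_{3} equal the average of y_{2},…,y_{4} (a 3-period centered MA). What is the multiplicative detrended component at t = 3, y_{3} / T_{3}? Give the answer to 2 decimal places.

Trend T_3 = (4419 + 9493 + 14108) / 3 = 28020/3 = 9340.0000
Ratio to trend: 9493 / 9340.0000 = 1.02

1.02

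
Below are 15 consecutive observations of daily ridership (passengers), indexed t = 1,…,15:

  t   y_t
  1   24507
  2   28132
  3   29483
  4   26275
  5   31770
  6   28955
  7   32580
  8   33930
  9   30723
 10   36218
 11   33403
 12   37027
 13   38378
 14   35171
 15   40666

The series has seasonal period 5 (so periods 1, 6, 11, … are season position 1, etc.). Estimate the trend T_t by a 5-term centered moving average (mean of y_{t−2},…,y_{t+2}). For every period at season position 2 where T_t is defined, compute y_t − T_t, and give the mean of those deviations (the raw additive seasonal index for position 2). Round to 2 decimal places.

988.00

Season position 2 occurs at t = 7, 12 (where T_t is defined).
t=7: T_7 = 31591.6000; y_7 − T_7 = 32580 − 31591.6000 = 988.4000
t=12: T_12 = 36039.4000; y_12 − T_12 = 37027 − 36039.4000 = 987.6000
Mean deviation: (988.4000 + 987.6000) / 2 = 988.00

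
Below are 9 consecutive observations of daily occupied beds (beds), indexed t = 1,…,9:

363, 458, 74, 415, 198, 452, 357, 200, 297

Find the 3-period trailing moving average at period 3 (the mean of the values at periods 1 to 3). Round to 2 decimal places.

Sum of periods 1–3: 363 + 458 + 74 = 895
Divide by 3: 895 / 3 = 298.33

298.33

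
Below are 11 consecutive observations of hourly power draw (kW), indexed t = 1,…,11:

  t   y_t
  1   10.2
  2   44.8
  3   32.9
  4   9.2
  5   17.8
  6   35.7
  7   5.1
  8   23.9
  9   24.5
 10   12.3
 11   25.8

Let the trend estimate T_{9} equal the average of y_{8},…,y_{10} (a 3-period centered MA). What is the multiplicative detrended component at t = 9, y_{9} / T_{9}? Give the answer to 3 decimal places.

Trend T_9 = (23.9 + 24.5 + 12.3) / 3 = 60.7/3 = 20.23333
Ratio to trend: 24.5 / 20.23333 = 1.211

1.211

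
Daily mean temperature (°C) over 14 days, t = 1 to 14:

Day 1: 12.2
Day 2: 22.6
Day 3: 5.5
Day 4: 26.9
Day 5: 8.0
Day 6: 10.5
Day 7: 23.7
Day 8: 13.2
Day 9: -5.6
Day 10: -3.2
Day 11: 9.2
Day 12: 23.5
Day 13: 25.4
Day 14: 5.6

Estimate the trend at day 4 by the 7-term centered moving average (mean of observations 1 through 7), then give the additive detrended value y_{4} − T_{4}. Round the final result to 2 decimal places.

Trend T_4 = (12.2 + 22.6 + 5.5 + 26.9 + 8.0 + 10.5 + 23.7) / 7 = 109.4/7 = 15.6286
Detrended value: 26.9 − 15.6286 = 11.27

11.27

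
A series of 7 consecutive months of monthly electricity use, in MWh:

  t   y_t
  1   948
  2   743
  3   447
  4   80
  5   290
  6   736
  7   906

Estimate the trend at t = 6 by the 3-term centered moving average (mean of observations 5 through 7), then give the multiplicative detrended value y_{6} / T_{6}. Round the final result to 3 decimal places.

Trend T_6 = (290 + 736 + 906) / 3 = 1932/3 = 644.00000
Ratio to trend: 736 / 644.00000 = 1.143

1.143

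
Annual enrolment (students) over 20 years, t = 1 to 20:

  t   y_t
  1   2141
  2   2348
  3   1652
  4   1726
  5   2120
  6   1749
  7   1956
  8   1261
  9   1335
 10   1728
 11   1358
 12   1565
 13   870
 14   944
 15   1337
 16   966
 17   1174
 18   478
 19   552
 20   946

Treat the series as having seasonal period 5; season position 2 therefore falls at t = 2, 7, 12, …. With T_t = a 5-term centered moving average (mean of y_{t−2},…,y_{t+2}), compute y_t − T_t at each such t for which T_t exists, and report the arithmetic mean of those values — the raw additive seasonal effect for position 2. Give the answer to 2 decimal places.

Season position 2 occurs at t = 7, 12, 17 (where T_t is defined).
t=7: T_7 = 1684.2000; y_7 − T_7 = 1956 − 1684.2000 = 271.8000
t=12: T_12 = 1293.0000; y_12 − T_12 = 1565 − 1293.0000 = 272.0000
t=17: T_17 = 901.4000; y_17 − T_17 = 1174 − 901.4000 = 272.6000
Mean deviation: (271.8000 + 272.0000 + 272.6000) / 3 = 272.13

272.13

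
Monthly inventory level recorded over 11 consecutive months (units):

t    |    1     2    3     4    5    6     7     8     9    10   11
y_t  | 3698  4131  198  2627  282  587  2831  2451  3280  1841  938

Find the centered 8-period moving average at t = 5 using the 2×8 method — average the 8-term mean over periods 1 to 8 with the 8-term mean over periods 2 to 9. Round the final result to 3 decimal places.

2074.500

Sum over 1–8: 3698 + 4131 + 198 + 2627 + 282 + 587 + 2831 + 2451 = 16805
Sum over 2–9: 4131 + 198 + 2627 + 282 + 587 + 2831 + 2451 + 3280 = 16387
CMA at t=5 = (16805 + 16387) / (2·8) = 33192 / 16 = 2074.500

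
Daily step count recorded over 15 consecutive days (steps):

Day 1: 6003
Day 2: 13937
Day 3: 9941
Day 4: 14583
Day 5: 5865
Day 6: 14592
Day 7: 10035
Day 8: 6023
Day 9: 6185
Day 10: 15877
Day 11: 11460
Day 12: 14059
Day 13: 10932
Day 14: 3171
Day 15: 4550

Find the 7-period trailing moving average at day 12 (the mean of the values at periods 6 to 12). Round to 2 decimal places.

11175.86

Sum of periods 6–12: 14592 + 10035 + 6023 + 6185 + 15877 + 11460 + 14059 = 78231
Divide by 7: 78231 / 7 = 11175.86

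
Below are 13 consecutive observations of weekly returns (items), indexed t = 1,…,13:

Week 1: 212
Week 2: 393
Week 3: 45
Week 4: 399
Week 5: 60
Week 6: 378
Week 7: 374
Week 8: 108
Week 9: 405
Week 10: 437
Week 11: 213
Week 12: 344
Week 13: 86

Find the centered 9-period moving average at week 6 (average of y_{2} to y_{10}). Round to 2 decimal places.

288.78

Sum of periods 2–10: 393 + 45 + 399 + 60 + 378 + 374 + 108 + 405 + 437 = 2599
Divide by 9: 2599 / 9 = 288.78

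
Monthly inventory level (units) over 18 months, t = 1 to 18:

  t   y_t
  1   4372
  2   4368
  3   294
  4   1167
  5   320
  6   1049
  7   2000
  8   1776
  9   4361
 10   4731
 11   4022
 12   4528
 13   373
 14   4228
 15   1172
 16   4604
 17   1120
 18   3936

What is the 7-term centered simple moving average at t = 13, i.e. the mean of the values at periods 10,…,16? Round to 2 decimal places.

Sum of periods 10–16: 4731 + 4022 + 4528 + 373 + 4228 + 1172 + 4604 = 23658
Divide by 7: 23658 / 7 = 3379.71

3379.71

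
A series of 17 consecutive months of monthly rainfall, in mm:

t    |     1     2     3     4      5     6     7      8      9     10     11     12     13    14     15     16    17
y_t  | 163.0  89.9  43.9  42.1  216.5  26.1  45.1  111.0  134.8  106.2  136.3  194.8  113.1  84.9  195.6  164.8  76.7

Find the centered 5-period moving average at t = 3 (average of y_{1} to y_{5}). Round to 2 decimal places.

Sum of periods 1–5: 163.0 + 89.9 + 43.9 + 42.1 + 216.5 = 555.4
Divide by 5: 555.4 / 5 = 111.08

111.08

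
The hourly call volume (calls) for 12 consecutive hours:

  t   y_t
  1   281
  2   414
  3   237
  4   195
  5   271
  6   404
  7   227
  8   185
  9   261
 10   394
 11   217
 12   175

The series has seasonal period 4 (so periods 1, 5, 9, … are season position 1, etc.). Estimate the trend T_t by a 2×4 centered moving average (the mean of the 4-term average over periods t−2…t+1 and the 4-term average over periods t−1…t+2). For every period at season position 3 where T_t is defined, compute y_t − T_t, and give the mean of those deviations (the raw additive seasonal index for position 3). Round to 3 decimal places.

Season position 3 occurs at t = 3, 7 (where T_t is defined).
t=3: T_3 = 280.50000; y_3 − T_3 = 237 − 280.50000 = -43.50000
t=7: T_7 = 270.50000; y_7 − T_7 = 227 − 270.50000 = -43.50000
Mean deviation: (-43.50000 + -43.50000) / 2 = -43.500

-43.500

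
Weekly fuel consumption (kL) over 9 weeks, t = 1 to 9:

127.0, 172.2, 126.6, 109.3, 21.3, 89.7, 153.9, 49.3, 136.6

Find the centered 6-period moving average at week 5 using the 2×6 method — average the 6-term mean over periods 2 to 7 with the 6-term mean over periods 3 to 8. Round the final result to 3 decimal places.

Sum over 2–7: 172.2 + 126.6 + 109.3 + 21.3 + 89.7 + 153.9 = 673.0
Sum over 3–8: 126.6 + 109.3 + 21.3 + 89.7 + 153.9 + 49.3 = 550.1
CMA at t=5 = (673.0 + 550.1) / (2·6) = 1223.1 / 12 = 101.925

101.925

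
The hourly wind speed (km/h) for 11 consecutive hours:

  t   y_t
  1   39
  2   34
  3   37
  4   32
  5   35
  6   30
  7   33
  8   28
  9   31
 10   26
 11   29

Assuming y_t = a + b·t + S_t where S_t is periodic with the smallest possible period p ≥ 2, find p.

First differences y_{t+1} − y_t: -5, 3, -5, 3, -5, 3, …
The difference pattern repeats every 2 terms and not for any smaller step, so p = 2.

2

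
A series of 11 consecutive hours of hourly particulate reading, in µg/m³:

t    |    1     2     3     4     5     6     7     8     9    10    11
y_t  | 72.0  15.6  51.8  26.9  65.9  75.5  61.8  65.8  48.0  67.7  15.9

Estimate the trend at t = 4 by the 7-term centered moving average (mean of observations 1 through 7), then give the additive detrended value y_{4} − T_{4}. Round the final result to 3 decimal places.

Trend T_4 = (72.0 + 15.6 + 51.8 + 26.9 + 65.9 + 75.5 + 61.8) / 7 = 369.5/7 = 52.78571
Detrended value: 26.9 − 52.78571 = -25.886

-25.886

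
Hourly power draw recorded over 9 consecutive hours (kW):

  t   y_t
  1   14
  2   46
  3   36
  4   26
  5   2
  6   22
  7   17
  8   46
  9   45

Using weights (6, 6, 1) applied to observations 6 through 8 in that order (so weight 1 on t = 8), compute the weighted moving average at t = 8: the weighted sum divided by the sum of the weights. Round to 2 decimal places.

21.54

Weighted sum: 6·22 + 6·17 + 1·46 = 132 + 102 + 46 = 280
Weight total: 6 + 6 + 1 = 13
WMA = 280 / 13 = 21.54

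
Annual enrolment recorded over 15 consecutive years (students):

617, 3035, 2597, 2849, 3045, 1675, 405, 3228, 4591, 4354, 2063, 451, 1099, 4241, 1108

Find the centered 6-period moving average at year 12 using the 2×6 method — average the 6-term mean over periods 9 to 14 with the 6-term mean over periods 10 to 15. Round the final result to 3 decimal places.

2509.583

Sum over 9–14: 4591 + 4354 + 2063 + 451 + 1099 + 4241 = 16799
Sum over 10–15: 4354 + 2063 + 451 + 1099 + 4241 + 1108 = 13316
CMA at t=12 = (16799 + 13316) / (2·6) = 30115 / 12 = 2509.583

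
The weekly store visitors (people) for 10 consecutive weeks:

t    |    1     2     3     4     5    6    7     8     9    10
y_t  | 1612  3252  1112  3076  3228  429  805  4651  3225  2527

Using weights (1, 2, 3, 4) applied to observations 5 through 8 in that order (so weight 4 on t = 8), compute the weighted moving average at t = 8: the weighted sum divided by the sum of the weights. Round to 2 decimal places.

2510.50

Weighted sum: 1·3228 + 2·429 + 3·805 + 4·4651 = 3228 + 858 + 2415 + 18604 = 25105
Weight total: 1 + 2 + 3 + 4 = 10
WMA = 25105 / 10 = 2510.50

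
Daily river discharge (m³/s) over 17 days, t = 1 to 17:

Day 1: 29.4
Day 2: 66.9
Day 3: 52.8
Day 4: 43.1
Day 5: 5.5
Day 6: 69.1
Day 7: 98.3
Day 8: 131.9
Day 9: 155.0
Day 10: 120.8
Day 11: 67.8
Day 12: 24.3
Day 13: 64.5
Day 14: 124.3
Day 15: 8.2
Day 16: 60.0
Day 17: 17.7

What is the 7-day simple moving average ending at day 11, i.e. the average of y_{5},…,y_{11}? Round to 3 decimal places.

92.629

Sum of periods 5–11: 5.5 + 69.1 + 98.3 + 131.9 + 155.0 + 120.8 + 67.8 = 648.4
Divide by 7: 648.4 / 7 = 92.629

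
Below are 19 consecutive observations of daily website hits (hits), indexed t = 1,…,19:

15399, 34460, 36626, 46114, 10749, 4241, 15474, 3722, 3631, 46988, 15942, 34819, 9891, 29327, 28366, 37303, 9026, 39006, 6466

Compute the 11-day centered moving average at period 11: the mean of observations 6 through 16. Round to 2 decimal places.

20882.18

Sum of periods 6–16: 4241 + 15474 + 3722 + 3631 + 46988 + 15942 + 34819 + 9891 + 29327 + 28366 + 37303 = 229704
Divide by 11: 229704 / 11 = 20882.18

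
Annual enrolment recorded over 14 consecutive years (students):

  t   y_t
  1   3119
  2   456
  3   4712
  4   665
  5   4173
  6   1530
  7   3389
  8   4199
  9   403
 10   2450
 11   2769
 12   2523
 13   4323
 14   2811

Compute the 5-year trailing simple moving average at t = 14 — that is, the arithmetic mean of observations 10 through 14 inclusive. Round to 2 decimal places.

2975.20

Sum of periods 10–14: 2450 + 2769 + 2523 + 4323 + 2811 = 14876
Divide by 5: 14876 / 5 = 2975.20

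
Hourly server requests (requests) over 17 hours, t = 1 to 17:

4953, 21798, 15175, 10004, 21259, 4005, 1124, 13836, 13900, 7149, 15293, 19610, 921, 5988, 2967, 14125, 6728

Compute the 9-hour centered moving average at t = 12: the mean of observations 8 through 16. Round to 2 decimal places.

10421.00

Sum of periods 8–16: 13836 + 13900 + 7149 + 15293 + 19610 + 921 + 5988 + 2967 + 14125 = 93789
Divide by 9: 93789 / 9 = 10421.00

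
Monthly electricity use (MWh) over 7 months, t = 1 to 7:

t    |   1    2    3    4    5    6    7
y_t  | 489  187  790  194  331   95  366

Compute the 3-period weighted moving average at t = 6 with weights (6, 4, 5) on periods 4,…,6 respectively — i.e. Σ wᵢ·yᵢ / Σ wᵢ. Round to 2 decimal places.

Weighted sum: 6·194 + 4·331 + 5·95 = 1164 + 1324 + 475 = 2963
Weight total: 6 + 4 + 5 = 15
WMA = 2963 / 15 = 197.53

197.53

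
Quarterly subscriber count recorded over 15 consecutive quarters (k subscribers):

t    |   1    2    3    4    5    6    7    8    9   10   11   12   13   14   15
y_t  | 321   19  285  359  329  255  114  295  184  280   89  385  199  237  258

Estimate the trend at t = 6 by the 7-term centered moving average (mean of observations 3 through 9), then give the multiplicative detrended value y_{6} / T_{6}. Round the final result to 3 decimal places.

0.980

Trend T_6 = (285 + 359 + 329 + 255 + 114 + 295 + 184) / 7 = 1821/7 = 260.14286
Ratio to trend: 255 / 260.14286 = 0.980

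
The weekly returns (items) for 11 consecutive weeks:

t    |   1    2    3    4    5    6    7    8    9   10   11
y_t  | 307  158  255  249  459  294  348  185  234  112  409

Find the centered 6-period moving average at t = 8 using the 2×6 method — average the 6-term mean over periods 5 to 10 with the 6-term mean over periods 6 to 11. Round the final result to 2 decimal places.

Sum over 5–10: 459 + 294 + 348 + 185 + 234 + 112 = 1632
Sum over 6–11: 294 + 348 + 185 + 234 + 112 + 409 = 1582
CMA at t=8 = (1632 + 1582) / (2·6) = 3214 / 12 = 267.83

267.83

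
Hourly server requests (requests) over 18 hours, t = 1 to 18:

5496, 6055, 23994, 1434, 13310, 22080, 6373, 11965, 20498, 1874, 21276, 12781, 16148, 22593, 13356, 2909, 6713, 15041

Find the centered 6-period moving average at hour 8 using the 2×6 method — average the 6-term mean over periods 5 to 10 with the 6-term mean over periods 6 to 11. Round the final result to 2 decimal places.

13347.17

Sum over 5–10: 13310 + 22080 + 6373 + 11965 + 20498 + 1874 = 76100
Sum over 6–11: 22080 + 6373 + 11965 + 20498 + 1874 + 21276 = 84066
CMA at t=8 = (76100 + 84066) / (2·6) = 160166 / 12 = 13347.17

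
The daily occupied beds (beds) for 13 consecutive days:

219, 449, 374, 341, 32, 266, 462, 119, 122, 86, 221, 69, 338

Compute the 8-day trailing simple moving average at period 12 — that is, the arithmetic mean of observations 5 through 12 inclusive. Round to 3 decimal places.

Sum of periods 5–12: 32 + 266 + 462 + 119 + 122 + 86 + 221 + 69 = 1377
Divide by 8: 1377 / 8 = 172.125

172.125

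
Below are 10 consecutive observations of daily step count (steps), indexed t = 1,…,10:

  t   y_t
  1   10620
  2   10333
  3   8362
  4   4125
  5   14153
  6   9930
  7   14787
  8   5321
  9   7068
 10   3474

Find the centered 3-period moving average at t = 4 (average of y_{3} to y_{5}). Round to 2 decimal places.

8880.00

Sum of periods 3–5: 8362 + 4125 + 14153 = 26640
Divide by 3: 26640 / 3 = 8880.00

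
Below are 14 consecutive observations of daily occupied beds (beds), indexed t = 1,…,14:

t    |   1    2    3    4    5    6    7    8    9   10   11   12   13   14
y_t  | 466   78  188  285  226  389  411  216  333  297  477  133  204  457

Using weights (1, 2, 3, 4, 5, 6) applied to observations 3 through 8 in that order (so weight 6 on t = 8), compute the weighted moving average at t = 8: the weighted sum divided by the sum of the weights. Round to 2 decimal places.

302.05

Weighted sum: 1·188 + 2·285 + 3·226 + 4·389 + 5·411 + 6·216 = 188 + 570 + 678 + 1556 + 2055 + 1296 = 6343
Weight total: 1 + 2 + 3 + 4 + 5 + 6 = 21
WMA = 6343 / 21 = 302.05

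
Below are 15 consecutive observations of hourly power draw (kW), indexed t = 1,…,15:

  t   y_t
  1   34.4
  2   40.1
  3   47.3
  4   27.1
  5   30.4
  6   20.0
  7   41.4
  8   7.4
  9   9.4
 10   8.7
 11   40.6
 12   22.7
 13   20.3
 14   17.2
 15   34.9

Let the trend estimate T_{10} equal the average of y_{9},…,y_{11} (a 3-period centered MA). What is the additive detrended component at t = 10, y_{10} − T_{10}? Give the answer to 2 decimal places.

-10.87

Trend T_10 = (9.4 + 8.7 + 40.6) / 3 = 58.7/3 = 19.5667
Detrended value: 8.7 − 19.5667 = -10.87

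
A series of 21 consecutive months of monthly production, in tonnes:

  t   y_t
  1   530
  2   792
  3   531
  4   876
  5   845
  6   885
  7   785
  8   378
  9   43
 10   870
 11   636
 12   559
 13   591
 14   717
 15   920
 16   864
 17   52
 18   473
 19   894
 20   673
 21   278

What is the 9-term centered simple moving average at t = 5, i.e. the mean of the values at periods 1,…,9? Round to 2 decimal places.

629.44

Sum of periods 1–9: 530 + 792 + 531 + 876 + 845 + 885 + 785 + 378 + 43 = 5665
Divide by 9: 5665 / 9 = 629.44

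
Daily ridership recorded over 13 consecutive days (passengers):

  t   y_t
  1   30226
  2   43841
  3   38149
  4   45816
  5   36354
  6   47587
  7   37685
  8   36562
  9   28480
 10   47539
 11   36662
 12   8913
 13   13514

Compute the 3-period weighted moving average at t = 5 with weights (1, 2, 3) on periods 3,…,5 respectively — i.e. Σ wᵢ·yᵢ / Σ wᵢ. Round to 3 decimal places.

39807.167

Weighted sum: 1·38149 + 2·45816 + 3·36354 = 38149 + 91632 + 109062 = 238843
Weight total: 1 + 2 + 3 = 6
WMA = 238843 / 6 = 39807.167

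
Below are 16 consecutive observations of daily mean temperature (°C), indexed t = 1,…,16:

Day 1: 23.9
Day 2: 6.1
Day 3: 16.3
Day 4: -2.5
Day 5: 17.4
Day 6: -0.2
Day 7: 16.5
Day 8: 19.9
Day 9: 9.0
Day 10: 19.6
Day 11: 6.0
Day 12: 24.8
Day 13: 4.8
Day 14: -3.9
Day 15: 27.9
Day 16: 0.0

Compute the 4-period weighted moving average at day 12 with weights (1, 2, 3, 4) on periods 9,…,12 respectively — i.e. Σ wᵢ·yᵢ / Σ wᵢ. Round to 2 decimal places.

Weighted sum: 1·9.0 + 2·19.6 + 3·6.0 + 4·24.8 = 9.0 + 39.2 + 18.0 + 99.2 = 165.4
Weight total: 1 + 2 + 3 + 4 = 10
WMA = 165.4 / 10 = 16.54

16.54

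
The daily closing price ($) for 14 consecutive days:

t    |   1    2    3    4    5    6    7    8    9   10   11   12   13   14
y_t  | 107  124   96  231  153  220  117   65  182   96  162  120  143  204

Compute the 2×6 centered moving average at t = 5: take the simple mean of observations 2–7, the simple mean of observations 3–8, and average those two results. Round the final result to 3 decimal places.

151.917

Sum over 2–7: 124 + 96 + 231 + 153 + 220 + 117 = 941
Sum over 3–8: 96 + 231 + 153 + 220 + 117 + 65 = 882
CMA at t=5 = (941 + 882) / (2·6) = 1823 / 12 = 151.917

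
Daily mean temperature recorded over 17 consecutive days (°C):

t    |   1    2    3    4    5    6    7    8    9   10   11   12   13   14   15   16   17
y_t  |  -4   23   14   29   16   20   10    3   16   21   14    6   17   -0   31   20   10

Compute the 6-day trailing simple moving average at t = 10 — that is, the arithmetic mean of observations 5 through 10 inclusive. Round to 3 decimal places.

14.333

Sum of periods 5–10: 16 + 20 + 10 + 3 + 16 + 21 = 86
Divide by 6: 86 / 6 = 14.333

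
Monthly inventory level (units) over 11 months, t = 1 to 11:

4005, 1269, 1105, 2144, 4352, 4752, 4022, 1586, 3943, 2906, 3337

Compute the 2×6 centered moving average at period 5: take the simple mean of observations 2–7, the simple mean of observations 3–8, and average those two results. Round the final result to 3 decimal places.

2967.083

Sum over 2–7: 1269 + 1105 + 2144 + 4352 + 4752 + 4022 = 17644
Sum over 3–8: 1105 + 2144 + 4352 + 4752 + 4022 + 1586 = 17961
CMA at t=5 = (17644 + 17961) / (2·6) = 35605 / 12 = 2967.083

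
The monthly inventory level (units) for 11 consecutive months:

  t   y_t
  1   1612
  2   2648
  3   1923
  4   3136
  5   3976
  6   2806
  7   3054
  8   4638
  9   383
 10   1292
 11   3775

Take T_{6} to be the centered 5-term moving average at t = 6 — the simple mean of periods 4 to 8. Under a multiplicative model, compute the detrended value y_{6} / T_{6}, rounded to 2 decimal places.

Trend T_6 = (3136 + 3976 + 2806 + 3054 + 4638) / 5 = 17610/5 = 3522.0000
Ratio to trend: 2806 / 3522.0000 = 0.80

0.80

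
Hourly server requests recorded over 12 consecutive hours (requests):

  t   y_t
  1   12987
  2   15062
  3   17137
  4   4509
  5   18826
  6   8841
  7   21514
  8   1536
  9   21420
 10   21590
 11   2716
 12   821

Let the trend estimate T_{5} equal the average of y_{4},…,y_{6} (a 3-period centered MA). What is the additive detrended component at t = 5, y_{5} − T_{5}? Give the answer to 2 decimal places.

Trend T_5 = (4509 + 18826 + 8841) / 3 = 32176/3 = 10725.3333
Detrended value: 18826 − 10725.3333 = 8100.67

8100.67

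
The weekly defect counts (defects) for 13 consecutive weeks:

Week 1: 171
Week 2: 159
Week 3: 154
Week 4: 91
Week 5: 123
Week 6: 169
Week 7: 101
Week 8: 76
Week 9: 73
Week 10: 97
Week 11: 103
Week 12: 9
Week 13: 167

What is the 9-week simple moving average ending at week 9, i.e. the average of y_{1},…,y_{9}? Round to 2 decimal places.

124.11

Sum of periods 1–9: 171 + 159 + 154 + 91 + 123 + 169 + 101 + 76 + 73 = 1117
Divide by 9: 1117 / 9 = 124.11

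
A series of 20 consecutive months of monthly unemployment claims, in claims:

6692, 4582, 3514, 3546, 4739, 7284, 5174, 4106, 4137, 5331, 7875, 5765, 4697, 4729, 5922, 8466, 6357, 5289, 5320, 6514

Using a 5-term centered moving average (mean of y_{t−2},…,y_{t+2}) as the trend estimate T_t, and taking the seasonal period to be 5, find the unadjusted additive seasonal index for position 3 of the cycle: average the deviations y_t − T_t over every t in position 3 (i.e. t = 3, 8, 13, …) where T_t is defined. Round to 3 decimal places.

-1100.450

Season position 3 occurs at t = 3, 8, 13, 18 (where T_t is defined).
t=3: T_3 = 4614.60000; y_3 − T_3 = 3514 − 4614.60000 = -1100.60000
t=8: T_8 = 5206.40000; y_8 − T_8 = 4106 − 5206.40000 = -1100.40000
t=13: T_13 = 5797.60000; y_13 − T_13 = 4697 − 5797.60000 = -1100.60000
t=18: T_18 = 6389.20000; y_18 − T_18 = 5289 − 6389.20000 = -1100.20000
Mean deviation: (-1100.60000 + -1100.40000 + -1100.60000 + -1100.20000) / 4 = -1100.450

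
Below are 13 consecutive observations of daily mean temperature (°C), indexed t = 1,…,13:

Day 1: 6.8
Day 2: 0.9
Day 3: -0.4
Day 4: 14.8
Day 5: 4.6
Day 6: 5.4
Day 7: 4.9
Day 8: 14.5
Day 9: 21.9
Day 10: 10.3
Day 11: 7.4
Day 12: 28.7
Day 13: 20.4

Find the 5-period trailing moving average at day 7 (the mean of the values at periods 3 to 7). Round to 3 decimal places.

Sum of periods 3–7: (-0.4) + 14.8 + 4.6 + 5.4 + 4.9 = 29.3
Divide by 5: 29.3 / 5 = 5.860

5.860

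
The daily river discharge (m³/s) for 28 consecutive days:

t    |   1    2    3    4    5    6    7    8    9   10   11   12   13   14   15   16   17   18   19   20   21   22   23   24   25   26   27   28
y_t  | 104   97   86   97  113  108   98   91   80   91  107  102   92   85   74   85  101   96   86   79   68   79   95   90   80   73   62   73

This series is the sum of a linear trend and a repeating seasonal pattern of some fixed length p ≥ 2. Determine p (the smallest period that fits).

6

First differences y_{t+1} − y_t: -7, -11, 11, 16, -5, -10, -7, -11, 11, 16, -5, -10, -7, -11, …
The difference pattern repeats every 6 terms and not for any smaller step, so p = 6.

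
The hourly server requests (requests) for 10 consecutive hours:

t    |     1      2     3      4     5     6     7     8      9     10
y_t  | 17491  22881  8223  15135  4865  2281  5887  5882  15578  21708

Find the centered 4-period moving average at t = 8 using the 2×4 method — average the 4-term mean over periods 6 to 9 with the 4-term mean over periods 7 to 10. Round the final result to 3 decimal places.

9835.375

Sum over 6–9: 2281 + 5887 + 5882 + 15578 = 29628
Sum over 7–10: 5887 + 5882 + 15578 + 21708 = 49055
CMA at t=8 = (29628 + 49055) / (2·4) = 78683 / 8 = 9835.375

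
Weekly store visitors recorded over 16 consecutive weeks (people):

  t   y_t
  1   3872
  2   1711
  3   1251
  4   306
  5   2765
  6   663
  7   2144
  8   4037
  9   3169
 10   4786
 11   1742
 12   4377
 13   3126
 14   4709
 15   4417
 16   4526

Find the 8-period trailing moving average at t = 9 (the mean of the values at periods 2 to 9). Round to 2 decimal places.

2005.75

Sum of periods 2–9: 1711 + 1251 + 306 + 2765 + 663 + 2144 + 4037 + 3169 = 16046
Divide by 8: 16046 / 8 = 2005.75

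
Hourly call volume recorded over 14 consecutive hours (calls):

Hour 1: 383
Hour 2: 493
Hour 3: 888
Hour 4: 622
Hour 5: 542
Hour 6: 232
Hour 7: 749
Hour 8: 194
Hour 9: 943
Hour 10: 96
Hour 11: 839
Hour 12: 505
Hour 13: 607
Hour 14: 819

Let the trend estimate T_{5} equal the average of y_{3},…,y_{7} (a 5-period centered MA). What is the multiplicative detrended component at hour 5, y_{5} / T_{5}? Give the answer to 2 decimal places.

0.89

Trend T_5 = (888 + 622 + 542 + 232 + 749) / 5 = 3033/5 = 606.6000
Ratio to trend: 542 / 606.6000 = 0.89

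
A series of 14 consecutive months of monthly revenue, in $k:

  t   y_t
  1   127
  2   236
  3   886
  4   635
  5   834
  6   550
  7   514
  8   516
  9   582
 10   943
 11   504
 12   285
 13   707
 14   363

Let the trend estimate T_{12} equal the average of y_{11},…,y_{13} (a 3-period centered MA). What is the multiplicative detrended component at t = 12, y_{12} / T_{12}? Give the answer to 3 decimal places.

0.572

Trend T_12 = (504 + 285 + 707) / 3 = 1496/3 = 498.66667
Ratio to trend: 285 / 498.66667 = 0.572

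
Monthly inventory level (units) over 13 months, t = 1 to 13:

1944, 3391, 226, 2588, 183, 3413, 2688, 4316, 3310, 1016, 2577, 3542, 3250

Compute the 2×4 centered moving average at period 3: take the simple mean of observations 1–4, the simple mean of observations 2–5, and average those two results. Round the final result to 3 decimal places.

Sum over 1–4: 1944 + 3391 + 226 + 2588 = 8149
Sum over 2–5: 3391 + 226 + 2588 + 183 = 6388
CMA at t=3 = (8149 + 6388) / (2·4) = 14537 / 8 = 1817.125

1817.125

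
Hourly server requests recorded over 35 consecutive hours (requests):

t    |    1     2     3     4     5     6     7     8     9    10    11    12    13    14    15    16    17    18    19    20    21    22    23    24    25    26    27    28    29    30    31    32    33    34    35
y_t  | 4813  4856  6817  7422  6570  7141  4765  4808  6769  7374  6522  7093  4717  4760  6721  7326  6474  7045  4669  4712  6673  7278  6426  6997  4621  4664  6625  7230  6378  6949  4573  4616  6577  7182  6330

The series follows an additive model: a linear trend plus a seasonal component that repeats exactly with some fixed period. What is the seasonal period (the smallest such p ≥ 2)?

6

First differences y_{t+1} − y_t: 43, 1961, 605, -852, 571, -2376, 43, 1961, 605, -852, 571, -2376, 43, 1961, …
The difference pattern repeats every 6 terms and not for any smaller step, so p = 6.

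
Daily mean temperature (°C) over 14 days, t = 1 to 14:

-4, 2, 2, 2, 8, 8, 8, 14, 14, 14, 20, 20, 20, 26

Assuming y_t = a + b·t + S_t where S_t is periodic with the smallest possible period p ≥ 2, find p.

First differences y_{t+1} − y_t: 6, 0, 0, 6, 0, 0, 6, 0, …
The difference pattern repeats every 3 terms and not for any smaller step, so p = 3.

3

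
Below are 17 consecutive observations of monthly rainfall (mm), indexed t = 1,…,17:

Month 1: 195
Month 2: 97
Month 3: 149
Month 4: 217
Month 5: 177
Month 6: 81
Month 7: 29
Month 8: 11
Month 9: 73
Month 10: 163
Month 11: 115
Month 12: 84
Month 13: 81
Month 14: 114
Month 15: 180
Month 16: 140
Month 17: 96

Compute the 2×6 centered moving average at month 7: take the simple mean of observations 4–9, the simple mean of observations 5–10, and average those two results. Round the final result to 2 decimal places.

93.50

Sum over 4–9: 217 + 177 + 81 + 29 + 11 + 73 = 588
Sum over 5–10: 177 + 81 + 29 + 11 + 73 + 163 = 534
CMA at t=7 = (588 + 534) / (2·6) = 1122 / 12 = 93.50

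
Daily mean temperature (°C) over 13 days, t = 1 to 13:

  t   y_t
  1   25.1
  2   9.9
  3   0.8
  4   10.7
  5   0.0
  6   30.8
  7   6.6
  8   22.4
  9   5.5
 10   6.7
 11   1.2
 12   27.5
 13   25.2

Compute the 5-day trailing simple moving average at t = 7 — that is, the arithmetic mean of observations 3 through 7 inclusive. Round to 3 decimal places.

9.780

Sum of periods 3–7: 0.8 + 10.7 + 0.0 + 30.8 + 6.6 = 48.9
Divide by 5: 48.9 / 5 = 9.780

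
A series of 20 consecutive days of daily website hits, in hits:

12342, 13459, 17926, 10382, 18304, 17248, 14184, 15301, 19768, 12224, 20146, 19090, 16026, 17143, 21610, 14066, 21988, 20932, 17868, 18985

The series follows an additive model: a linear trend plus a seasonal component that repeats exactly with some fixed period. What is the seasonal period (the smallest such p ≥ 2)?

6

First differences y_{t+1} − y_t: 1117, 4467, -7544, 7922, -1056, -3064, 1117, 4467, -7544, 7922, -1056, -3064, 1117, 4467, …
The difference pattern repeats every 6 terms and not for any smaller step, so p = 6.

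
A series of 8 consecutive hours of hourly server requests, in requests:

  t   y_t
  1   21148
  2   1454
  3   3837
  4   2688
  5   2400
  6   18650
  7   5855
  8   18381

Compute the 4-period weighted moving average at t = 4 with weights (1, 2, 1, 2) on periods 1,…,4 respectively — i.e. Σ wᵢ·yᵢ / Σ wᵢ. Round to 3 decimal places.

Weighted sum: 1·21148 + 2·1454 + 1·3837 + 2·2688 = 21148 + 2908 + 3837 + 5376 = 33269
Weight total: 1 + 2 + 1 + 2 = 6
WMA = 33269 / 6 = 5544.833

5544.833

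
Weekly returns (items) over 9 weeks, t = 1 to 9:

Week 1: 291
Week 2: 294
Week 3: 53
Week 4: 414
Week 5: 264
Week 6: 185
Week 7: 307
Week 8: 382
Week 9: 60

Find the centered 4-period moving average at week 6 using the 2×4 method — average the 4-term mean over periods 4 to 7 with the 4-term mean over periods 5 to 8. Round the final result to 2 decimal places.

288.50

Sum over 4–7: 414 + 264 + 185 + 307 = 1170
Sum over 5–8: 264 + 185 + 307 + 382 = 1138
CMA at t=6 = (1170 + 1138) / (2·4) = 2308 / 8 = 288.50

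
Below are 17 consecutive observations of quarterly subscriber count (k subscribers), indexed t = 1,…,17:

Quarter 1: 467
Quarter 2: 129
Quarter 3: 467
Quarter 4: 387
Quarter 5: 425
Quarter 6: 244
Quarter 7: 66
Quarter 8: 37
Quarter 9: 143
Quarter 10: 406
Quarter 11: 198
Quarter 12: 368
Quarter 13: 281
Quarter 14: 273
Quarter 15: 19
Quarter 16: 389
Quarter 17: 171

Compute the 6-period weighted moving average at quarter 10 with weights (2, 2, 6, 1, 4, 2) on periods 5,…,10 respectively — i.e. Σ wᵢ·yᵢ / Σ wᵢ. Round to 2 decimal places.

185.59

Weighted sum: 2·425 + 2·244 + 6·66 + 1·37 + 4·143 + 2·406 = 850 + 488 + 396 + 37 + 572 + 812 = 3155
Weight total: 2 + 2 + 6 + 1 + 4 + 2 = 17
WMA = 3155 / 17 = 185.59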